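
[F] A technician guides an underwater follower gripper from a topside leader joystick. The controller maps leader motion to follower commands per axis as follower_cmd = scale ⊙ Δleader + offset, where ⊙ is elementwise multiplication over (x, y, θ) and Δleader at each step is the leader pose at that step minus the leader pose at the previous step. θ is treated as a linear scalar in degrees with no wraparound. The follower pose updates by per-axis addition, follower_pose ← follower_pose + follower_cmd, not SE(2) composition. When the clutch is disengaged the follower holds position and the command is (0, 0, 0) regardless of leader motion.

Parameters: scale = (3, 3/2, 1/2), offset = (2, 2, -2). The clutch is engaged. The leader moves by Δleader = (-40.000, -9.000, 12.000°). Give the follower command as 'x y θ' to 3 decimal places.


-118.000 -11.500 4.000

axis x: 3·-40.000 + 2 = -118.000
axis y: 3/2·-9.000 + 2 = -11.500
axis θ: 1/2·12.000 + -2 = 4.000


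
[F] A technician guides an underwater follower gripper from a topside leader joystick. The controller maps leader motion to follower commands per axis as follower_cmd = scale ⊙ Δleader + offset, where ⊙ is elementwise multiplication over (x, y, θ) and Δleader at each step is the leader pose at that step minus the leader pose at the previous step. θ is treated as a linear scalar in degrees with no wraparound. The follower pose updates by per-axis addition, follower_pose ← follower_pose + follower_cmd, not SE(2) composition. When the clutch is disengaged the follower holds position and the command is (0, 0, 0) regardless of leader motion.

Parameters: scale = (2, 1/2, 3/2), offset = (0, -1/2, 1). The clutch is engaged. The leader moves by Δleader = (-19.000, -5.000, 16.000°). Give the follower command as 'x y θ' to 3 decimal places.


-38.000 -3.000 25.000

axis x: 2·-19.000 + 0 = -38.000
axis y: 1/2·-5.000 + -1/2 = -3.000
axis θ: 3/2·16.000 + 1 = 25.000


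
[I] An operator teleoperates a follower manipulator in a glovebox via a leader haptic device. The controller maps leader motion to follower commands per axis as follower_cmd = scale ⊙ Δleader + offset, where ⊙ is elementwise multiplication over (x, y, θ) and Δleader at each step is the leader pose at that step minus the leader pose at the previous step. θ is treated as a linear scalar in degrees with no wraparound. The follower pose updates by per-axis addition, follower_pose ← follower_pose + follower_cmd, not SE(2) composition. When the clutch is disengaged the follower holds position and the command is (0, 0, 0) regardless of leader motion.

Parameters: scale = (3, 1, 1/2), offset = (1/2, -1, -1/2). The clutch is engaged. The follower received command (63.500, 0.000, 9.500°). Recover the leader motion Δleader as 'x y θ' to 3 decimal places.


axis x: (63.500 − 1/2) / (3) = 21.000
axis y: (0.000 − -1) / (1) = 1.000
axis θ: (9.500 − -1/2) / (1/2) = 20.000

21.000 1.000 20.000


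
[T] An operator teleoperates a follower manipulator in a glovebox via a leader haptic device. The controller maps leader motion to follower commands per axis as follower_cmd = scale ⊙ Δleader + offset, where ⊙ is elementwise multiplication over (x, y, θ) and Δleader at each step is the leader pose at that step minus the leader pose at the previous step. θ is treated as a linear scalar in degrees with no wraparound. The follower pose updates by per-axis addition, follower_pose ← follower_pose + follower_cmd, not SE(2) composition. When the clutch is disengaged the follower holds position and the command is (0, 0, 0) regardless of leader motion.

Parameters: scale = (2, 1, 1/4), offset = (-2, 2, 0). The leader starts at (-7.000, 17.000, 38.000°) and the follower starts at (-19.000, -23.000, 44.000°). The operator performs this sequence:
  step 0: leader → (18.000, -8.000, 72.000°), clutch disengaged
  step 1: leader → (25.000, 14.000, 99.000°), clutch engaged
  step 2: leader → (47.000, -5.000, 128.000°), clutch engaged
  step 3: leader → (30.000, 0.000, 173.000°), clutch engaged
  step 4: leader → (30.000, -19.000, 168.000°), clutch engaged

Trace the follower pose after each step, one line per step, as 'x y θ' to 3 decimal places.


-19.000 -23.000 44.000
-7.000 1.000 50.750
35.000 -16.000 58.000
-1.000 -9.000 69.250
-3.000 -26.000 68.000

step 0: Δleader=(25.000, -25.000, 34.000°), disengaged; cmd=(0,0,0) → follower holds at (-19.000, -23.000, 44.000°)
step 1: Δleader=(7.000, 22.000, 27.000°), engaged; cmd=(12.000, 24.000, 6.750°) → follower=(-7.000, 1.000, 50.750°)
step 2: Δleader=(22.000, -19.000, 29.000°), engaged; cmd=(42.000, -17.000, 7.250°) → follower=(35.000, -16.000, 58.000°)
step 3: Δleader=(-17.000, 5.000, 45.000°), engaged; cmd=(-36.000, 7.000, 11.250°) → follower=(-1.000, -9.000, 69.250°)
step 4: Δleader=(0.000, -19.000, -5.000°), engaged; cmd=(-2.000, -17.000, -1.250°) → follower=(-3.000, -26.000, 68.000°)


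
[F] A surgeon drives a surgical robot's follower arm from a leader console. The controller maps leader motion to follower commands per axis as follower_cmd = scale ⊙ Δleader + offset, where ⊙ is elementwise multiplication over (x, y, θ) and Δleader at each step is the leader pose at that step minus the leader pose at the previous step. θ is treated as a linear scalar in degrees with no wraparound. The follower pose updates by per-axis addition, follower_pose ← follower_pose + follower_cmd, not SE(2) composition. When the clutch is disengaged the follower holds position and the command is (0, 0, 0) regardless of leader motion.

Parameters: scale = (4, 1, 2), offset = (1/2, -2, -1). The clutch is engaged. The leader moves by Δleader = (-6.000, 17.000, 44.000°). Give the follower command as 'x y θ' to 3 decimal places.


-23.500 15.000 87.000

axis x: 4·-6.000 + 1/2 = -23.500
axis y: 1·17.000 + -2 = 15.000
axis θ: 2·44.000 + -1 = 87.000


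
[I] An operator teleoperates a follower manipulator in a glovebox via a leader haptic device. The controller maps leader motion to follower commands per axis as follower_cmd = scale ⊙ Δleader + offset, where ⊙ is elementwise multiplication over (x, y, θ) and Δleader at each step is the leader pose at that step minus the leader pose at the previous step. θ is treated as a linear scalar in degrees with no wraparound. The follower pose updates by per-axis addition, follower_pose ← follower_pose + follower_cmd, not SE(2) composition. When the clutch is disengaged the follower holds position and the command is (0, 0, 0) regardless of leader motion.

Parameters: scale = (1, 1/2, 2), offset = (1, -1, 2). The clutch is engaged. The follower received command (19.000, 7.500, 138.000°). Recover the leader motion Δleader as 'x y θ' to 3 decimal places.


18.000 17.000 68.000

axis x: (19.000 − 1) / (1) = 18.000
axis y: (7.500 − -1) / (1/2) = 17.000
axis θ: (138.000 − 2) / (2) = 68.000


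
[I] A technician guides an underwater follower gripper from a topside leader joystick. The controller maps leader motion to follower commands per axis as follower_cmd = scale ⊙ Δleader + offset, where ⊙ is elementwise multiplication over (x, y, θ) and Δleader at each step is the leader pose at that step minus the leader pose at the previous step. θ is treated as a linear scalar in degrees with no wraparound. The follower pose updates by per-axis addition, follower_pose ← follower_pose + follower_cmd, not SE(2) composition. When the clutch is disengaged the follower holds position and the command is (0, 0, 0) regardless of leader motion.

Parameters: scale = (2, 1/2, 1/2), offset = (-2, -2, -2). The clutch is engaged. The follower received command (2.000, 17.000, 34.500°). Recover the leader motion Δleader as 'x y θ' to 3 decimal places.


axis x: (2.000 − -2) / (2) = 2.000
axis y: (17.000 − -2) / (1/2) = 38.000
axis θ: (34.500 − -2) / (1/2) = 73.000

2.000 38.000 73.000


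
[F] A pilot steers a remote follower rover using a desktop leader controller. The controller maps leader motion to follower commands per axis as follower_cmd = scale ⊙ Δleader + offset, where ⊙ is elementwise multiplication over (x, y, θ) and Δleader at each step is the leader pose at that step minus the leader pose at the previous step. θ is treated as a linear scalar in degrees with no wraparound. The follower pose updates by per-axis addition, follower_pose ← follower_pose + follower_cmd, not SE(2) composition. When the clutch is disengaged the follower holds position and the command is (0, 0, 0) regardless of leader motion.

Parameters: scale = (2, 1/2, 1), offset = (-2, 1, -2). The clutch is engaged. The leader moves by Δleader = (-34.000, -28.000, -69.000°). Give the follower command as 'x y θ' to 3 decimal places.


axis x: 2·-34.000 + -2 = -70.000
axis y: 1/2·-28.000 + 1 = -13.000
axis θ: 1·-69.000 + -2 = -71.000

-70.000 -13.000 -71.000


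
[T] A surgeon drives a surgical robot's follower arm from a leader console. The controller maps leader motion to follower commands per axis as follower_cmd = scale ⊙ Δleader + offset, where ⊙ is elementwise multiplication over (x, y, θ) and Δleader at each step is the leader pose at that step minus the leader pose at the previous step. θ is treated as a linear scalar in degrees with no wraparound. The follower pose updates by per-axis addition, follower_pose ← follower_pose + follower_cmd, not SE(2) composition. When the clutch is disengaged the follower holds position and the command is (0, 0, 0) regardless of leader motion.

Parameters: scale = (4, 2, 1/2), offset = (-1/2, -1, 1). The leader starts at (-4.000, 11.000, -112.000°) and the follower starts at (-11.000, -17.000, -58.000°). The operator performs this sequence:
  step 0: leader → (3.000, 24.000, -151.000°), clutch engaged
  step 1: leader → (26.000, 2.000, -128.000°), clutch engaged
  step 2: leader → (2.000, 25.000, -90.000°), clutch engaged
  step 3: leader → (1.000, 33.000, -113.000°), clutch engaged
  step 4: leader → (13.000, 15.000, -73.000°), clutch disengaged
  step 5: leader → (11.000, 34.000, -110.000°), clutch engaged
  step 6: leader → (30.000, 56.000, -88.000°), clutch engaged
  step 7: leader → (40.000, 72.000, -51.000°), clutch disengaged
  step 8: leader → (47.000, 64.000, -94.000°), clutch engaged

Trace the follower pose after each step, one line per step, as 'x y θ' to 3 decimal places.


16.500 8.000 -76.500
108.000 -37.000 -64.000
11.500 8.000 -44.000
7.000 23.000 -54.500
7.000 23.000 -54.500
-1.500 60.000 -72.000
74.000 103.000 -60.000
74.000 103.000 -60.000
101.500 86.000 -80.500

step 0: Δleader=(7.000, 13.000, -39.000°), engaged; cmd=(27.500, 25.000, -18.500°) → follower=(16.500, 8.000, -76.500°)
step 1: Δleader=(23.000, -22.000, 23.000°), engaged; cmd=(91.500, -45.000, 12.500°) → follower=(108.000, -37.000, -64.000°)
step 2: Δleader=(-24.000, 23.000, 38.000°), engaged; cmd=(-96.500, 45.000, 20.000°) → follower=(11.500, 8.000, -44.000°)
step 3: Δleader=(-1.000, 8.000, -23.000°), engaged; cmd=(-4.500, 15.000, -10.500°) → follower=(7.000, 23.000, -54.500°)
step 4: Δleader=(12.000, -18.000, 40.000°), disengaged; cmd=(0,0,0) → follower holds at (7.000, 23.000, -54.500°)
step 5: Δleader=(-2.000, 19.000, -37.000°), engaged; cmd=(-8.500, 37.000, -17.500°) → follower=(-1.500, 60.000, -72.000°)
step 6: Δleader=(19.000, 22.000, 22.000°), engaged; cmd=(75.500, 43.000, 12.000°) → follower=(74.000, 103.000, -60.000°)
step 7: Δleader=(10.000, 16.000, 37.000°), disengaged; cmd=(0,0,0) → follower holds at (74.000, 103.000, -60.000°)
step 8: Δleader=(7.000, -8.000, -43.000°), engaged; cmd=(27.500, -17.000, -20.500°) → follower=(101.500, 86.000, -80.500°)


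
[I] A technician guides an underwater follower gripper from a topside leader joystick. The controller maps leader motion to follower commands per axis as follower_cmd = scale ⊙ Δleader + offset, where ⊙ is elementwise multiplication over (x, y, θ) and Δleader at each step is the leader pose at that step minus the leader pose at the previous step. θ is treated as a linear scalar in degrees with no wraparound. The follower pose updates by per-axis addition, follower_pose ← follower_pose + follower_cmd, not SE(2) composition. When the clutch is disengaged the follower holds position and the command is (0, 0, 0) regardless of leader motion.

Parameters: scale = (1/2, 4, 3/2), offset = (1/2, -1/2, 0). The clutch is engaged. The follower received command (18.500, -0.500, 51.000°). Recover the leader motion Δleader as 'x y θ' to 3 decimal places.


axis x: (18.500 − 1/2) / (1/2) = 36.000
axis y: (-0.500 − -1/2) / (4) = 0.000
axis θ: (51.000 − 0) / (3/2) = 34.000

36.000 0.000 34.000


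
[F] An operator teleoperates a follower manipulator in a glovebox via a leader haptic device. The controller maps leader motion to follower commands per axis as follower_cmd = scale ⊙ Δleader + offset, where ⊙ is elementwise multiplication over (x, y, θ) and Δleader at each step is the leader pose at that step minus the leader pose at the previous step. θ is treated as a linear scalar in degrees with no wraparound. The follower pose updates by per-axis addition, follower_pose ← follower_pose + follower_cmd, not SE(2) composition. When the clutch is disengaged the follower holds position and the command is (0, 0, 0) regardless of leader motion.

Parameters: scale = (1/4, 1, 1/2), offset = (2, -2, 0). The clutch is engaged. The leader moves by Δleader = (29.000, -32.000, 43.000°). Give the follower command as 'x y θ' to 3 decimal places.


9.250 -34.000 21.500

axis x: 1/4·29.000 + 2 = 9.250
axis y: 1·-32.000 + -2 = -34.000
axis θ: 1/2·43.000 + 0 = 21.500


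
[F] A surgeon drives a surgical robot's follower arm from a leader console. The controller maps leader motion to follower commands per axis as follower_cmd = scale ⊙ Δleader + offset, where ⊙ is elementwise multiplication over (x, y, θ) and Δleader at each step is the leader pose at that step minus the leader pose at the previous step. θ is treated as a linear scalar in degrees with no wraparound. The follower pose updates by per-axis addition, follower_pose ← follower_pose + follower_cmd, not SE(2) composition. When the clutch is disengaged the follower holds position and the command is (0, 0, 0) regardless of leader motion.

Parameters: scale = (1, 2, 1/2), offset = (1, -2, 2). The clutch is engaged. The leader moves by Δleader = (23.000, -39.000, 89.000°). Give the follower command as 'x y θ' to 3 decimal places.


axis x: 1·23.000 + 1 = 24.000
axis y: 2·-39.000 + -2 = -80.000
axis θ: 1/2·89.000 + 2 = 46.500

24.000 -80.000 46.500


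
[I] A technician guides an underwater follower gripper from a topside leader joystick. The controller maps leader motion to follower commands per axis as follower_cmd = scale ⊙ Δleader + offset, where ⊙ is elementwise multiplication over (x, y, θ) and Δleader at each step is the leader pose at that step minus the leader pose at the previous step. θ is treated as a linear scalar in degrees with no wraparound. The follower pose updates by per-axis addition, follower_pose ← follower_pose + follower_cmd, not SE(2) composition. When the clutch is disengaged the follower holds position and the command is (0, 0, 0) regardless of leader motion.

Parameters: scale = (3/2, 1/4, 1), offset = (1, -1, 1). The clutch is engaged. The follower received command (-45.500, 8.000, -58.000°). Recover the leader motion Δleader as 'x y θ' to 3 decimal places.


-31.000 36.000 -59.000

axis x: (-45.500 − 1) / (3/2) = -31.000
axis y: (8.000 − -1) / (1/4) = 36.000
axis θ: (-58.000 − 1) / (1) = -59.000


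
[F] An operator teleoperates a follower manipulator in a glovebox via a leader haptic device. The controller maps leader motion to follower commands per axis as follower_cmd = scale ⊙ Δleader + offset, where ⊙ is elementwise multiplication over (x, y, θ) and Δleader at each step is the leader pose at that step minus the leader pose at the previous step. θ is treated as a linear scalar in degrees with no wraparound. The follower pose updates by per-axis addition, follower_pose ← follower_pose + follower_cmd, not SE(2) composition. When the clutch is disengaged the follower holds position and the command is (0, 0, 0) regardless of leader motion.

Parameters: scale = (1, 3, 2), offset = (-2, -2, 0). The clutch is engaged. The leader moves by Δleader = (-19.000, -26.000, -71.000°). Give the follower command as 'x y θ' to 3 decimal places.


axis x: 1·-19.000 + -2 = -21.000
axis y: 3·-26.000 + -2 = -80.000
axis θ: 2·-71.000 + 0 = -142.000

-21.000 -80.000 -142.000


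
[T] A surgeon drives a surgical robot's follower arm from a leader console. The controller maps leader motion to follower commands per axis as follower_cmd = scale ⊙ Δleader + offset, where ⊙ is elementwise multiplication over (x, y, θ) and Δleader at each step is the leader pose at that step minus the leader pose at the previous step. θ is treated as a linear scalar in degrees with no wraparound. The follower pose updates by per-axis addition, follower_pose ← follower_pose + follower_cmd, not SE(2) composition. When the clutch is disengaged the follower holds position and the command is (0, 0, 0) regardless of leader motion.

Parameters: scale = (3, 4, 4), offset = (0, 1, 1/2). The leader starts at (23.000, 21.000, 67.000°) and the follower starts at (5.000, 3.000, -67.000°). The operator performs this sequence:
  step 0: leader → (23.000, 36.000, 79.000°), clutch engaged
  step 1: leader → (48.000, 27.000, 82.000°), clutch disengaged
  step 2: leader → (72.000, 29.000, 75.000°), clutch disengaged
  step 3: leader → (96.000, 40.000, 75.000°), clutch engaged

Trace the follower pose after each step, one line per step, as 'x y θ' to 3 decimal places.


5.000 64.000 -18.500
5.000 64.000 -18.500
5.000 64.000 -18.500
77.000 109.000 -18.000

step 0: Δleader=(0.000, 15.000, 12.000°), engaged; cmd=(0.000, 61.000, 48.500°) → follower=(5.000, 64.000, -18.500°)
step 1: Δleader=(25.000, -9.000, 3.000°), disengaged; cmd=(0,0,0) → follower holds at (5.000, 64.000, -18.500°)
step 2: Δleader=(24.000, 2.000, -7.000°), disengaged; cmd=(0,0,0) → follower holds at (5.000, 64.000, -18.500°)
step 3: Δleader=(24.000, 11.000, 0.000°), engaged; cmd=(72.000, 45.000, 0.500°) → follower=(77.000, 109.000, -18.000°)


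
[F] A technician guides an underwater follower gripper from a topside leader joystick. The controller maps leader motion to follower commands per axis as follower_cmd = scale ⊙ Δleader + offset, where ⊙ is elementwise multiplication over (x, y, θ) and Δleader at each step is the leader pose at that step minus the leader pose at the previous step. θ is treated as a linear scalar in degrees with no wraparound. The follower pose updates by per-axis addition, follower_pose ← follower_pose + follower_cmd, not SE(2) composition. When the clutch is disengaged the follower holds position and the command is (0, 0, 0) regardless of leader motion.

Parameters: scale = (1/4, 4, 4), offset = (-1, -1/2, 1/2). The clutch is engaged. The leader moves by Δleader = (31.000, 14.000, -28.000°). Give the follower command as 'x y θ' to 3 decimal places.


axis x: 1/4·31.000 + -1 = 6.750
axis y: 4·14.000 + -1/2 = 55.500
axis θ: 4·-28.000 + 1/2 = -111.500

6.750 55.500 -111.500


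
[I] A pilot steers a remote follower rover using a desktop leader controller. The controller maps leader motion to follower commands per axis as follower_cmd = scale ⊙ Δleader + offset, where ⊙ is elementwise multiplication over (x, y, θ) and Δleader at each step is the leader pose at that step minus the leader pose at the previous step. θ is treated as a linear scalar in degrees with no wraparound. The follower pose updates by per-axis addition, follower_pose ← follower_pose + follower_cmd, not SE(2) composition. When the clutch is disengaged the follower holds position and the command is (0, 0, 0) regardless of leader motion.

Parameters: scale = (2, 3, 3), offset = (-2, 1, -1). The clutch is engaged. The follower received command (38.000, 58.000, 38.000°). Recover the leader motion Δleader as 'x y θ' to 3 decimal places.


axis x: (38.000 − -2) / (2) = 20.000
axis y: (58.000 − 1) / (3) = 19.000
axis θ: (38.000 − -1) / (3) = 13.000

20.000 19.000 13.000


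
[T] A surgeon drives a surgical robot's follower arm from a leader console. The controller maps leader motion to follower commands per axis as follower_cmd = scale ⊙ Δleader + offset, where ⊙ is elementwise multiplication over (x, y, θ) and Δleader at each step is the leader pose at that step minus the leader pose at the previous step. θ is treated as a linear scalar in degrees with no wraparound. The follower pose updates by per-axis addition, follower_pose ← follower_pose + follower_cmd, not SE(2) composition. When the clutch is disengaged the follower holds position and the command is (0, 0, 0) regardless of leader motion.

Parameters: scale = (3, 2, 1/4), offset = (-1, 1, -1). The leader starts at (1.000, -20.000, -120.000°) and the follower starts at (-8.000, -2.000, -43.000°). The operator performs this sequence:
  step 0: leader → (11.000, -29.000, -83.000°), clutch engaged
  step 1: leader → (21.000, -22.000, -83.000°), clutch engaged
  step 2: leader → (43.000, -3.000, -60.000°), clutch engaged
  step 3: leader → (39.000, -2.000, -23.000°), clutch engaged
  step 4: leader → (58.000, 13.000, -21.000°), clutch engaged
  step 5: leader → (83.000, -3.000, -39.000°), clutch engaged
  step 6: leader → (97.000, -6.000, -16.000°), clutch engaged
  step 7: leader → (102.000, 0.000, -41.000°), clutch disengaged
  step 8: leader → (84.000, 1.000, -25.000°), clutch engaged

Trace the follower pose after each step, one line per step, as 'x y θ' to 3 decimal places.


21.000 -19.000 -34.750
50.000 -4.000 -35.750
115.000 35.000 -31.000
102.000 38.000 -22.750
158.000 69.000 -23.250
232.000 38.000 -28.750
273.000 33.000 -24.000
273.000 33.000 -24.000
218.000 36.000 -21.000

step 0: Δleader=(10.000, -9.000, 37.000°), engaged; cmd=(29.000, -17.000, 8.250°) → follower=(21.000, -19.000, -34.750°)
step 1: Δleader=(10.000, 7.000, 0.000°), engaged; cmd=(29.000, 15.000, -1.000°) → follower=(50.000, -4.000, -35.750°)
step 2: Δleader=(22.000, 19.000, 23.000°), engaged; cmd=(65.000, 39.000, 4.750°) → follower=(115.000, 35.000, -31.000°)
step 3: Δleader=(-4.000, 1.000, 37.000°), engaged; cmd=(-13.000, 3.000, 8.250°) → follower=(102.000, 38.000, -22.750°)
step 4: Δleader=(19.000, 15.000, 2.000°), engaged; cmd=(56.000, 31.000, -0.500°) → follower=(158.000, 69.000, -23.250°)
step 5: Δleader=(25.000, -16.000, -18.000°), engaged; cmd=(74.000, -31.000, -5.500°) → follower=(232.000, 38.000, -28.750°)
step 6: Δleader=(14.000, -3.000, 23.000°), engaged; cmd=(41.000, -5.000, 4.750°) → follower=(273.000, 33.000, -24.000°)
step 7: Δleader=(5.000, 6.000, -25.000°), disengaged; cmd=(0,0,0) → follower holds at (273.000, 33.000, -24.000°)
step 8: Δleader=(-18.000, 1.000, 16.000°), engaged; cmd=(-55.000, 3.000, 3.000°) → follower=(218.000, 36.000, -21.000°)


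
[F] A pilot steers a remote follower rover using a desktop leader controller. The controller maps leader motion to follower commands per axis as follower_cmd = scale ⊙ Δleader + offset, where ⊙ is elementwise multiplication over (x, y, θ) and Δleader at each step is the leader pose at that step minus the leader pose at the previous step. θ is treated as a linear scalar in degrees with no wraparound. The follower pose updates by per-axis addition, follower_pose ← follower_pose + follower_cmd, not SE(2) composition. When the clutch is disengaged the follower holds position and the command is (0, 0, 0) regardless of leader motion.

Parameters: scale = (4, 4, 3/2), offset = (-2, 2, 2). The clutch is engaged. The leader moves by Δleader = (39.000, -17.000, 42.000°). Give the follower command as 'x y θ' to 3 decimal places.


axis x: 4·39.000 + -2 = 154.000
axis y: 4·-17.000 + 2 = -66.000
axis θ: 3/2·42.000 + 2 = 65.000

154.000 -66.000 65.000


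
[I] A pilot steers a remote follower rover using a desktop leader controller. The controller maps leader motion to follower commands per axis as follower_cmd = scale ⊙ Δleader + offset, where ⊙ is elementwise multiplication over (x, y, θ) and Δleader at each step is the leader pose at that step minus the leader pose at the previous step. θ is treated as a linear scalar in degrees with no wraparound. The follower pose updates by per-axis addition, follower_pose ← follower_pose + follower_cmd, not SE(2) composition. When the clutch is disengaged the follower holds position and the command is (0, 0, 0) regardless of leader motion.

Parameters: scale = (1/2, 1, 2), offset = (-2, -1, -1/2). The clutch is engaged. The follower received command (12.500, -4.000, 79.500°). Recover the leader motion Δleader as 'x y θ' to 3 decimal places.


axis x: (12.500 − -2) / (1/2) = 29.000
axis y: (-4.000 − -1) / (1) = -3.000
axis θ: (79.500 − -1/2) / (2) = 40.000

29.000 -3.000 40.000


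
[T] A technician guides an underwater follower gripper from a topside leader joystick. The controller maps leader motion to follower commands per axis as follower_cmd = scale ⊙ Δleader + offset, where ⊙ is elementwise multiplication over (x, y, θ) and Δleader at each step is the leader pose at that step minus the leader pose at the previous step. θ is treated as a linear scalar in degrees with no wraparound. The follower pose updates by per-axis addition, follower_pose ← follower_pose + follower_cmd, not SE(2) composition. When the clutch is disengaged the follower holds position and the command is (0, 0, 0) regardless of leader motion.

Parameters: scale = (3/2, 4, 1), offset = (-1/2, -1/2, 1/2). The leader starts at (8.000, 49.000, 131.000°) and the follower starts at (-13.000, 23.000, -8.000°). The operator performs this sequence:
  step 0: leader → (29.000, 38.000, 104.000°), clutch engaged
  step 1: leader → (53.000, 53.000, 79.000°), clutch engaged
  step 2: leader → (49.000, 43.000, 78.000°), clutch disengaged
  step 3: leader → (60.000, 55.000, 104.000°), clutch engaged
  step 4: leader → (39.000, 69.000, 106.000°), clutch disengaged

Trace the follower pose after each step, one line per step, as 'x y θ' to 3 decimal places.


18.000 -21.500 -34.500
53.500 38.000 -59.000
53.500 38.000 -59.000
69.500 85.500 -32.500
69.500 85.500 -32.500

step 0: Δleader=(21.000, -11.000, -27.000°), engaged; cmd=(31.000, -44.500, -26.500°) → follower=(18.000, -21.500, -34.500°)
step 1: Δleader=(24.000, 15.000, -25.000°), engaged; cmd=(35.500, 59.500, -24.500°) → follower=(53.500, 38.000, -59.000°)
step 2: Δleader=(-4.000, -10.000, -1.000°), disengaged; cmd=(0,0,0) → follower holds at (53.500, 38.000, -59.000°)
step 3: Δleader=(11.000, 12.000, 26.000°), engaged; cmd=(16.000, 47.500, 26.500°) → follower=(69.500, 85.500, -32.500°)
step 4: Δleader=(-21.000, 14.000, 2.000°), disengaged; cmd=(0,0,0) → follower holds at (69.500, 85.500, -32.500°)


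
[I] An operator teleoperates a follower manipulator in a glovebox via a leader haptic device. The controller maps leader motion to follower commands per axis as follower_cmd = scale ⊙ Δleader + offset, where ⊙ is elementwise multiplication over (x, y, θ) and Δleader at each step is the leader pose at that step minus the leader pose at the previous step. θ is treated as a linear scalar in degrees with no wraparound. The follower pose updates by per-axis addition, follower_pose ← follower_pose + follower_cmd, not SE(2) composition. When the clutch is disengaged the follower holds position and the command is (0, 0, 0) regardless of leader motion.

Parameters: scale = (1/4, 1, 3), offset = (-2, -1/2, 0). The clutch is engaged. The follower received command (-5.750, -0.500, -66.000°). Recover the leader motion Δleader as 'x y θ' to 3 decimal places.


-15.000 0.000 -22.000

axis x: (-5.750 − -2) / (1/4) = -15.000
axis y: (-0.500 − -1/2) / (1) = 0.000
axis θ: (-66.000 − 0) / (3) = -22.000


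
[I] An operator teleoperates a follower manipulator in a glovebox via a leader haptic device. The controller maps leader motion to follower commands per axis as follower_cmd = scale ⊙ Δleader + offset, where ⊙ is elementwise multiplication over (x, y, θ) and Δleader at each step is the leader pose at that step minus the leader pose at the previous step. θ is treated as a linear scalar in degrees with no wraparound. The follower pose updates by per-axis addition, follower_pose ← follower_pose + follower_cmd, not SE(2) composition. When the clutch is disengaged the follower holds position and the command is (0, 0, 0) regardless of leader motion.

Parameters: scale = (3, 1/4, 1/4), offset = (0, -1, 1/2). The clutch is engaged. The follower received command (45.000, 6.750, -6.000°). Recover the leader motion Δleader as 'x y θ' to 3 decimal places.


axis x: (45.000 − 0) / (3) = 15.000
axis y: (6.750 − -1) / (1/4) = 31.000
axis θ: (-6.000 − 1/2) / (1/4) = -26.000

15.000 31.000 -26.000


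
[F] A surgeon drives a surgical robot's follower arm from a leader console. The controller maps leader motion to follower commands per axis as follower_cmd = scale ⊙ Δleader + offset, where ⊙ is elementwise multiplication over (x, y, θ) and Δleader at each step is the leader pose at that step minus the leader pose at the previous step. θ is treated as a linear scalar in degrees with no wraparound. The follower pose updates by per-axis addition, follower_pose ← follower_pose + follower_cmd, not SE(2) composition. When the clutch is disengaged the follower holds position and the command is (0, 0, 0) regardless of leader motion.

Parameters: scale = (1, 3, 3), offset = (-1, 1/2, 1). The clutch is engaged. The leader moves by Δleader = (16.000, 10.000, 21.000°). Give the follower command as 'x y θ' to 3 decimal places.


axis x: 1·16.000 + -1 = 15.000
axis y: 3·10.000 + 1/2 = 30.500
axis θ: 3·21.000 + 1 = 64.000

15.000 30.500 64.000


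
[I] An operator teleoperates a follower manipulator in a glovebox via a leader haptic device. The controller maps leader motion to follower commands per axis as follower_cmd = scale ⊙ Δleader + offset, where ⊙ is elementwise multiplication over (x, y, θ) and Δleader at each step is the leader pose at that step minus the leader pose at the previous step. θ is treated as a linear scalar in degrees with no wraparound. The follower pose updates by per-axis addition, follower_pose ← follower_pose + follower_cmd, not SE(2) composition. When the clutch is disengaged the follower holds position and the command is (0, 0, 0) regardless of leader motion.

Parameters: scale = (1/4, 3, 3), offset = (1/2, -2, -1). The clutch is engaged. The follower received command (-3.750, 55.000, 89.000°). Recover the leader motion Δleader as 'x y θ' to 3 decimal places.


axis x: (-3.750 − 1/2) / (1/4) = -17.000
axis y: (55.000 − -2) / (3) = 19.000
axis θ: (89.000 − -1) / (3) = 30.000

-17.000 19.000 30.000


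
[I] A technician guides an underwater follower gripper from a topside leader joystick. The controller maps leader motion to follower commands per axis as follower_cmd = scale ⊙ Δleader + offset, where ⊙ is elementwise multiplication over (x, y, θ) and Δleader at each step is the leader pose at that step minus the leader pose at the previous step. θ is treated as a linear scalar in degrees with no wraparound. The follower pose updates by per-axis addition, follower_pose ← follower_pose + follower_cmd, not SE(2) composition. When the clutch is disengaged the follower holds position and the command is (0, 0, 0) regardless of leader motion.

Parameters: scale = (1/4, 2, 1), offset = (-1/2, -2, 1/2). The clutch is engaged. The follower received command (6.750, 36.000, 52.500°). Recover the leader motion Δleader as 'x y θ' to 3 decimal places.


29.000 19.000 52.000

axis x: (6.750 − -1/2) / (1/4) = 29.000
axis y: (36.000 − -2) / (2) = 19.000
axis θ: (52.500 − 1/2) / (1) = 52.000


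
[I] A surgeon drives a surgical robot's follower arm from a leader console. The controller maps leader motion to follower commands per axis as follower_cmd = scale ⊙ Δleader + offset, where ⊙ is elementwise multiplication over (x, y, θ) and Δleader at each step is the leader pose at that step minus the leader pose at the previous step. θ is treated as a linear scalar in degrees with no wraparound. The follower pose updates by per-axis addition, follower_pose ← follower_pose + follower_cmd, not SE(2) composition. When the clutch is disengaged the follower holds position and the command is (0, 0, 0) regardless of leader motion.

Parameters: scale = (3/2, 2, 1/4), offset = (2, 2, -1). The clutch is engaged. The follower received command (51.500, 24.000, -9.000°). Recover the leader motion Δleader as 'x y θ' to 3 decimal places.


33.000 11.000 -32.000

axis x: (51.500 − 2) / (3/2) = 33.000
axis y: (24.000 − 2) / (2) = 11.000
axis θ: (-9.000 − -1) / (1/4) = -32.000


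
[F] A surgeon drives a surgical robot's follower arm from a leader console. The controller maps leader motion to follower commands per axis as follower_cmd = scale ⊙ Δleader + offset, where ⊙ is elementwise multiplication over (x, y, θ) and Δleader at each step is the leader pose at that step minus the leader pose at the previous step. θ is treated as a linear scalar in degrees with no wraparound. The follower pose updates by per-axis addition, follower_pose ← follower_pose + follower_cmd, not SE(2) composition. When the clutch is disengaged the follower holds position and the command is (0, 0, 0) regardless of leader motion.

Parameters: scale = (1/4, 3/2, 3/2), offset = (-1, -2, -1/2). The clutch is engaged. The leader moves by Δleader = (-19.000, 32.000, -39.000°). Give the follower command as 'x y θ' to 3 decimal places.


axis x: 1/4·-19.000 + -1 = -5.750
axis y: 3/2·32.000 + -2 = 46.000
axis θ: 3/2·-39.000 + -1/2 = -59.000

-5.750 46.000 -59.000


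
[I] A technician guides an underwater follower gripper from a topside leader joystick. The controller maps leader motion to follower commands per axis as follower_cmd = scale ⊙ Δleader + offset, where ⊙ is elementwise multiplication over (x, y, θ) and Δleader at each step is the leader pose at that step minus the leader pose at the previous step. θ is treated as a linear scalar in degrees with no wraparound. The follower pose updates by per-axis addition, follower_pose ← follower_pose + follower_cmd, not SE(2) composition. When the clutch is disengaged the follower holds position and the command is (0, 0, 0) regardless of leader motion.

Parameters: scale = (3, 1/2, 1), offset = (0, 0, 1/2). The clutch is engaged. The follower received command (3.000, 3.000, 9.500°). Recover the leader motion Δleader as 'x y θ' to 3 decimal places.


1.000 6.000 9.000

axis x: (3.000 − 0) / (3) = 1.000
axis y: (3.000 − 0) / (1/2) = 6.000
axis θ: (9.500 − 1/2) / (1) = 9.000


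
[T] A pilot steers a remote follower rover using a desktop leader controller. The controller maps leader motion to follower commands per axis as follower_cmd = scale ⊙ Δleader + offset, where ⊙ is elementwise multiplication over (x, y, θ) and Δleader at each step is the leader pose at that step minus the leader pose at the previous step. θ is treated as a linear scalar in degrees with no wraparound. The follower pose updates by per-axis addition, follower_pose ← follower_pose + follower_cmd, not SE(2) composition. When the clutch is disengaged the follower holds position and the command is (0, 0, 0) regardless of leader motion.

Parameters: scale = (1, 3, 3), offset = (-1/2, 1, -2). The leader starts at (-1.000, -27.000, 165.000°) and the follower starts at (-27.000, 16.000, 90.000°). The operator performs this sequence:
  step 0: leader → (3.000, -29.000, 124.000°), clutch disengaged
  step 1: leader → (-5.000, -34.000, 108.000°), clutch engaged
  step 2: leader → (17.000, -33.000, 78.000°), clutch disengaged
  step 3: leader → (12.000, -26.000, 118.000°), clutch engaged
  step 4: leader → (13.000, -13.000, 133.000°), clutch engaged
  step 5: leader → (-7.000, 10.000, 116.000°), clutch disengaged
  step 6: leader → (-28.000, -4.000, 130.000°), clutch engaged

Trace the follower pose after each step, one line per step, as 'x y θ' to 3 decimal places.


-27.000 16.000 90.000
-35.500 2.000 40.000
-35.500 2.000 40.000
-41.000 24.000 158.000
-40.500 64.000 201.000
-40.500 64.000 201.000
-62.000 23.000 241.000

step 0: Δleader=(4.000, -2.000, -41.000°), disengaged; cmd=(0,0,0) → follower holds at (-27.000, 16.000, 90.000°)
step 1: Δleader=(-8.000, -5.000, -16.000°), engaged; cmd=(-8.500, -14.000, -50.000°) → follower=(-35.500, 2.000, 40.000°)
step 2: Δleader=(22.000, 1.000, -30.000°), disengaged; cmd=(0,0,0) → follower holds at (-35.500, 2.000, 40.000°)
step 3: Δleader=(-5.000, 7.000, 40.000°), engaged; cmd=(-5.500, 22.000, 118.000°) → follower=(-41.000, 24.000, 158.000°)
step 4: Δleader=(1.000, 13.000, 15.000°), engaged; cmd=(0.500, 40.000, 43.000°) → follower=(-40.500, 64.000, 201.000°)
step 5: Δleader=(-20.000, 23.000, -17.000°), disengaged; cmd=(0,0,0) → follower holds at (-40.500, 64.000, 201.000°)
step 6: Δleader=(-21.000, -14.000, 14.000°), engaged; cmd=(-21.500, -41.000, 40.000°) → follower=(-62.000, 23.000, 241.000°)


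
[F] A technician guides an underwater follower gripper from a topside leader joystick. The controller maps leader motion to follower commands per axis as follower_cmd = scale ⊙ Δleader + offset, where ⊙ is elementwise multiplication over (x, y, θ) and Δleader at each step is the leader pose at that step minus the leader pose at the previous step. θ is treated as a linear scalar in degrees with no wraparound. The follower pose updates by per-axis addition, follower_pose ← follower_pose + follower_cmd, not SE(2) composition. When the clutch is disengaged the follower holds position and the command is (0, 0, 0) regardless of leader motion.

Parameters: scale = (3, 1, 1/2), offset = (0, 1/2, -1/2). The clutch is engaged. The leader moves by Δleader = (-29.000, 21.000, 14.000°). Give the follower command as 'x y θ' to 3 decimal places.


-87.000 21.500 6.500

axis x: 3·-29.000 + 0 = -87.000
axis y: 1·21.000 + 1/2 = 21.500
axis θ: 1/2·14.000 + -1/2 = 6.500


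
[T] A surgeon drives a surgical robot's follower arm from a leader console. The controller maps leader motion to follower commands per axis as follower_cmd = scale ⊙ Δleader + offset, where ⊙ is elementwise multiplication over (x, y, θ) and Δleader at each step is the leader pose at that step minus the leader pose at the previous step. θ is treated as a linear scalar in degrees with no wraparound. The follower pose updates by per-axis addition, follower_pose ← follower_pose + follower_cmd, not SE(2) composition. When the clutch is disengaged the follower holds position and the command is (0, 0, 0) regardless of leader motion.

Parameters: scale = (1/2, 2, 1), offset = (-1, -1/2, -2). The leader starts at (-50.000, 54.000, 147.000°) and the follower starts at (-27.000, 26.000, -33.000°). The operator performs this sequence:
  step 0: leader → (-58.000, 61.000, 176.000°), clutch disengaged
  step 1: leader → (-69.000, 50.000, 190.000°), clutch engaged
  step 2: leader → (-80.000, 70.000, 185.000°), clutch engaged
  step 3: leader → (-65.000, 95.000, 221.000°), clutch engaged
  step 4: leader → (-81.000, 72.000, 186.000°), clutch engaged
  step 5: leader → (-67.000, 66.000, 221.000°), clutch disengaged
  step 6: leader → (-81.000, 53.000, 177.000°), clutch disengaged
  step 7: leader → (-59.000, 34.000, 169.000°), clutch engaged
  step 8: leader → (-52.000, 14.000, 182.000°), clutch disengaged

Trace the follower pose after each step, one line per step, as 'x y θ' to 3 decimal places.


-27.000 26.000 -33.000
-33.500 3.500 -21.000
-40.000 43.000 -28.000
-33.500 92.500 6.000
-42.500 46.000 -31.000
-42.500 46.000 -31.000
-42.500 46.000 -31.000
-32.500 7.500 -41.000
-32.500 7.500 -41.000

step 0: Δleader=(-8.000, 7.000, 29.000°), disengaged; cmd=(0,0,0) → follower holds at (-27.000, 26.000, -33.000°)
step 1: Δleader=(-11.000, -11.000, 14.000°), engaged; cmd=(-6.500, -22.500, 12.000°) → follower=(-33.500, 3.500, -21.000°)
step 2: Δleader=(-11.000, 20.000, -5.000°), engaged; cmd=(-6.500, 39.500, -7.000°) → follower=(-40.000, 43.000, -28.000°)
step 3: Δleader=(15.000, 25.000, 36.000°), engaged; cmd=(6.500, 49.500, 34.000°) → follower=(-33.500, 92.500, 6.000°)
step 4: Δleader=(-16.000, -23.000, -35.000°), engaged; cmd=(-9.000, -46.500, -37.000°) → follower=(-42.500, 46.000, -31.000°)
step 5: Δleader=(14.000, -6.000, 35.000°), disengaged; cmd=(0,0,0) → follower holds at (-42.500, 46.000, -31.000°)
step 6: Δleader=(-14.000, -13.000, -44.000°), disengaged; cmd=(0,0,0) → follower holds at (-42.500, 46.000, -31.000°)
step 7: Δleader=(22.000, -19.000, -8.000°), engaged; cmd=(10.000, -38.500, -10.000°) → follower=(-32.500, 7.500, -41.000°)
step 8: Δleader=(7.000, -20.000, 13.000°), disengaged; cmd=(0,0,0) → follower holds at (-32.500, 7.500, -41.000°)
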